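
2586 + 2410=4996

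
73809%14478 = 1419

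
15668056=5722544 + 9945512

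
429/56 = 429/56 = 7.66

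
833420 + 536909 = 1370329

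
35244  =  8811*4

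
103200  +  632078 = 735278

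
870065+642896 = 1512961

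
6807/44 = 6807/44=154.70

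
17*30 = 510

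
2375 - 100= 2275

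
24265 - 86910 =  - 62645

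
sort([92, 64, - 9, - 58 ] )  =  [  -  58, - 9, 64,  92] 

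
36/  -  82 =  - 1+23/41 = - 0.44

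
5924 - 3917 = 2007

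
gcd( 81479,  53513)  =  59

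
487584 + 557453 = 1045037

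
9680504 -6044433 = 3636071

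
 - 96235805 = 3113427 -99349232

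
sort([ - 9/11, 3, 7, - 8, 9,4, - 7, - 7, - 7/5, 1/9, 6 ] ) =[-8, - 7, - 7, - 7/5,- 9/11  ,  1/9,  3,4, 6, 7,9]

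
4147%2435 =1712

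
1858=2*929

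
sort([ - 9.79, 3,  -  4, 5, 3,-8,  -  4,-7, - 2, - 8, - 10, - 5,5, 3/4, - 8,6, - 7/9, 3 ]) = [ - 10, - 9.79, - 8,-8  , - 8, - 7, - 5,-4, - 4,  -  2, - 7/9, 3/4,  3, 3, 3 , 5,5 , 6]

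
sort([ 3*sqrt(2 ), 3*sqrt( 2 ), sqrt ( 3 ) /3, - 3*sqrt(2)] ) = [ - 3 * sqrt(2), sqrt(3 ) /3, 3*sqrt(2 ), 3 * sqrt( 2)] 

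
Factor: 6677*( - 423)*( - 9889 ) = 27930204819 = 3^2*11^2*29^1 * 31^1*47^1*607^1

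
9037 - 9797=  - 760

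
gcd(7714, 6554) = 58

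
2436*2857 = 6959652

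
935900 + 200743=1136643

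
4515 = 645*7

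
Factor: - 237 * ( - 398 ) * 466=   2^2 *3^1*79^1* 199^1 * 233^1 = 43955916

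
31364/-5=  - 6273+1/5 =- 6272.80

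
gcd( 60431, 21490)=7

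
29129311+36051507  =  65180818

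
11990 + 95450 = 107440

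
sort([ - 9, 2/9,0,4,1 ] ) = [ - 9,0, 2/9,1, 4] 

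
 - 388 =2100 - 2488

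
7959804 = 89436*89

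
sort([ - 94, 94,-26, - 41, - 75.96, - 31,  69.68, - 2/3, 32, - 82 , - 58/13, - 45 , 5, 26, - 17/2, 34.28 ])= [ - 94,- 82, - 75.96, - 45, - 41, - 31, - 26,  -  17/2, - 58/13 , - 2/3,5, 26, 32, 34.28,  69.68,94] 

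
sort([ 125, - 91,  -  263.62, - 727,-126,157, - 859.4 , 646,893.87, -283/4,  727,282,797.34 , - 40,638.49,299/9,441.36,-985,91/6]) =[ - 985, - 859.4 , - 727, - 263.62, - 126, - 91, - 283/4, - 40, 91/6,  299/9, 125,157,282,441.36, 638.49,646, 727,797.34,893.87] 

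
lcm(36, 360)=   360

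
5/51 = 5/51 = 0.10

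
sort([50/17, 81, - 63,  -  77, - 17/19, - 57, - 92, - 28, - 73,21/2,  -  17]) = [ - 92,-77,- 73, - 63,  -  57, - 28, - 17,-17/19,  50/17, 21/2,81 ]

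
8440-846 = 7594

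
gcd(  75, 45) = 15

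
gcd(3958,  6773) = 1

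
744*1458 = 1084752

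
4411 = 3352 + 1059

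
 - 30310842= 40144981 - 70455823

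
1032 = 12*86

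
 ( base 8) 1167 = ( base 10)631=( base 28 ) mf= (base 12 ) 447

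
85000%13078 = 6532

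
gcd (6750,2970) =270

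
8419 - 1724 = 6695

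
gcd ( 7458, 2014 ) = 2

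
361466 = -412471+773937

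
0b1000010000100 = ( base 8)10204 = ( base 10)4228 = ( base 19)BDA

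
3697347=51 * 72497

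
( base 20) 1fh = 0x2CD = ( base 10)717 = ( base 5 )10332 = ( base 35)kh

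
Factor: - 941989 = -941989^1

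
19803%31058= 19803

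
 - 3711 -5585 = -9296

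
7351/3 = 2450 + 1/3 = 2450.33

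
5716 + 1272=6988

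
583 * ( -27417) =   -  15984111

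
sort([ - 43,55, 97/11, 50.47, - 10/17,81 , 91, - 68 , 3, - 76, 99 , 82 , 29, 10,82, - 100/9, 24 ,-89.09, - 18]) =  [-89.09,-76,  -  68,-43  ,  -  18, - 100/9, - 10/17, 3, 97/11, 10  ,  24,  29, 50.47,55,81 , 82,82,  91,99 ] 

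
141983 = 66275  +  75708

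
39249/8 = 4906 + 1/8 = 4906.12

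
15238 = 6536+8702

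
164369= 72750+91619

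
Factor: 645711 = 3^1*11^1 * 17^1 * 1151^1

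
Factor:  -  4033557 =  - 3^6*11^1 *503^1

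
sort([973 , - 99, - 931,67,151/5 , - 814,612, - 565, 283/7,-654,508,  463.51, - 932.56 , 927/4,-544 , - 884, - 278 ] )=[ - 932.56, - 931, - 884 , - 814,- 654, - 565, - 544,- 278, - 99,151/5, 283/7,  67 , 927/4, 463.51,508,612,  973]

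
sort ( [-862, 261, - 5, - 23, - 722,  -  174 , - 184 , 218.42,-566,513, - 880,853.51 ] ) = [ - 880, - 862, - 722, - 566, - 184, - 174, - 23, - 5, 218.42,261, 513, 853.51] 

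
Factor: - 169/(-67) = 13^2 * 67^( - 1 ) 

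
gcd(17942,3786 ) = 2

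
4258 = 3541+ 717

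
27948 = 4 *6987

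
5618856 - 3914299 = 1704557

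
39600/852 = 3300/71 = 46.48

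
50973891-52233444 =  - 1259553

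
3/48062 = 3/48062  =  0.00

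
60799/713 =85 + 194/713 = 85.27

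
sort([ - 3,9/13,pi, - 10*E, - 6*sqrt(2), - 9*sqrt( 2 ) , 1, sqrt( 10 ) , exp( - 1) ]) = [  -  10 * E , - 9*sqrt( 2 ) ,  -  6*sqrt( 2 ), - 3,exp (  -  1) , 9/13,  1,pi , sqrt ( 10) ] 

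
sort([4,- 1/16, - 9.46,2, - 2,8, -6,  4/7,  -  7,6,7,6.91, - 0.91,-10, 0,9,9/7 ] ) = [  -  10, - 9.46,-7,-6, - 2, - 0.91, - 1/16 , 0,  4/7,9/7, 2, 4, 6,6.91,7,8,9 ]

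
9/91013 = 9/91013 = 0.00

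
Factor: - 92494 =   -  2^1*103^1*449^1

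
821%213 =182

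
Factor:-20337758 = -2^1*7^1*29^1*50093^1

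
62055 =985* 63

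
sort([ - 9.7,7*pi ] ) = [ - 9.7, 7*pi ] 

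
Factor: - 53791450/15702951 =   -  2^1 * 3^(  -  1)*5^2*11^( - 1)*17^ (  -  1 )  *  23^( - 1)*787^1 * 1217^ (-1)*1367^1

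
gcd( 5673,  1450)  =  1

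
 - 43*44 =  - 1892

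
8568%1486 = 1138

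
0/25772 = 0 = 0.00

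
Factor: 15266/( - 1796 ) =-2^( - 1)*17^1 = - 17/2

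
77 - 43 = 34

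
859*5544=4762296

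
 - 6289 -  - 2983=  - 3306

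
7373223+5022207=12395430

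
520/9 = 57 + 7/9= 57.78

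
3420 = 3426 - 6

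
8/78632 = 1/9829 =0.00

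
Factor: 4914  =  2^1*3^3*7^1*13^1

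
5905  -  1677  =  4228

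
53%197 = 53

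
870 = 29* 30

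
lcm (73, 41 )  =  2993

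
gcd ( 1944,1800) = 72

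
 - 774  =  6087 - 6861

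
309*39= 12051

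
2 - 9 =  - 7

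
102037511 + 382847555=484885066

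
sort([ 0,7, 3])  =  [ 0, 3,7]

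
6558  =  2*3279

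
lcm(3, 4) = 12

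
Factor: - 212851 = - 212851^1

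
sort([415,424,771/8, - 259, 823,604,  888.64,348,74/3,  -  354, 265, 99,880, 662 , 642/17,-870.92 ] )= [ - 870.92 , - 354, - 259, 74/3,642/17, 771/8,99, 265,348,415 , 424,604, 662,  823 , 880,888.64 ] 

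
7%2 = 1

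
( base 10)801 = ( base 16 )321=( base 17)2D2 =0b1100100001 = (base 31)pq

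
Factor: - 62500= - 2^2*5^6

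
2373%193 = 57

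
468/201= 156/67 = 2.33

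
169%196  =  169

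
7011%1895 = 1326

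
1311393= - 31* ( - 42303) 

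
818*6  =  4908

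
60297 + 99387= 159684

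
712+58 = 770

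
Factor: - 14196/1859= -84/11 = -  2^2*3^1*7^1*11^(-1) 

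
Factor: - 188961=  - 3^1*62987^1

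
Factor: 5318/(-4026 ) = -3^( - 1) *11^( - 1)*61^( - 1)*2659^1 = - 2659/2013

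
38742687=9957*3891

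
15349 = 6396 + 8953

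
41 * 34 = 1394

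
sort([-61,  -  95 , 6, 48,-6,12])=[ - 95,-61,  -  6 , 6 , 12,48]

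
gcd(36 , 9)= 9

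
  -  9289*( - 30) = 278670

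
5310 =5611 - 301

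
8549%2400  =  1349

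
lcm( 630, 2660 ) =23940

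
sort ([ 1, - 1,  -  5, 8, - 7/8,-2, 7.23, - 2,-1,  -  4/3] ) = [-5,-2,-2, - 4/3,-1, - 1,  -  7/8,1,7.23, 8]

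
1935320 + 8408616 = 10343936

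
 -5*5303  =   - 26515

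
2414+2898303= 2900717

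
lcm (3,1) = 3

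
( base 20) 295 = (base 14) 505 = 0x3d9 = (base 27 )19D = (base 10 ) 985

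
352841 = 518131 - 165290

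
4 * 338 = 1352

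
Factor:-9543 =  - 3^1 *3181^1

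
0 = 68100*0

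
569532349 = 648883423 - 79351074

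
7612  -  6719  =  893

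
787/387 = 787/387 =2.03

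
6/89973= 2/29991 = 0.00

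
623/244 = 623/244  =  2.55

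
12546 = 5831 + 6715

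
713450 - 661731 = 51719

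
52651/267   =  197 + 52/267 = 197.19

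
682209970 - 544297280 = 137912690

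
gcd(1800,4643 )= 1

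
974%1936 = 974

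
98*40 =3920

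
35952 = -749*( - 48 )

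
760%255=250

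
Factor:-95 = -5^1*19^1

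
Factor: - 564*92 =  - 51888=-2^4*3^1*23^1 * 47^1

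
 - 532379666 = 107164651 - 639544317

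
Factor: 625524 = 2^2*3^1 *52127^1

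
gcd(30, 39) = 3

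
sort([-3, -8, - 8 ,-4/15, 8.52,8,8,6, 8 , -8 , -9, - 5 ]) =[ - 9  , - 8, - 8, - 8 ,  -  5, - 3,-4/15,6,8,8,8,8.52 ]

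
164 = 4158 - 3994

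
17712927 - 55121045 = - 37408118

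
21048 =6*3508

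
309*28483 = 8801247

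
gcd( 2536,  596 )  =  4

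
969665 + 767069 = 1736734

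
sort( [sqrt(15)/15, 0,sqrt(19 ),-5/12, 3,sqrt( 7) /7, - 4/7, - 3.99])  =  [-3.99, - 4/7, -5/12,0,sqrt( 15)/15 , sqrt( 7 )/7, 3,sqrt( 19)]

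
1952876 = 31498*62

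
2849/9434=2849/9434 =0.30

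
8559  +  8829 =17388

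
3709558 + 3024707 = 6734265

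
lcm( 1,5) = 5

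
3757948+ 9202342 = 12960290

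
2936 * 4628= 13587808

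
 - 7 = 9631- 9638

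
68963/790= 87 + 233/790=87.29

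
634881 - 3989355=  - 3354474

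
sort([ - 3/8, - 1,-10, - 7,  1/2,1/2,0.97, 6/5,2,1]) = [ - 10, - 7, - 1,  -  3/8, 1/2,1/2 , 0.97, 1, 6/5,2 ]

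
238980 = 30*7966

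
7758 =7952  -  194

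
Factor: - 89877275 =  - 5^2*3595091^1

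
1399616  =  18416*76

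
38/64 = 19/32 = 0.59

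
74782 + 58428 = 133210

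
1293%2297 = 1293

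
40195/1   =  40195 = 40195.00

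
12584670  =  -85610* (  -  147)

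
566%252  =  62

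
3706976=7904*469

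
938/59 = 938/59 = 15.90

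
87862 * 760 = 66775120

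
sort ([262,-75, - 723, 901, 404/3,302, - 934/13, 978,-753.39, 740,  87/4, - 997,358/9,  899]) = [ - 997, - 753.39, - 723, - 75, - 934/13,87/4, 358/9, 404/3, 262, 302,740, 899,901,978]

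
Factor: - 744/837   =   - 8/9 =- 2^3 * 3^( - 2)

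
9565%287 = 94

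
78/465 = 26/155 = 0.17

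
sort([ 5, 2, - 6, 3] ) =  [ - 6,2, 3,5 ] 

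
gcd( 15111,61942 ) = 1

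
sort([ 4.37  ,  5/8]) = [5/8,4.37] 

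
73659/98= 73659/98 = 751.62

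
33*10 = 330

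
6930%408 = 402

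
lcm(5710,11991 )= 119910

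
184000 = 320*575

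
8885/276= 8885/276 = 32.19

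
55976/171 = 55976/171 = 327.35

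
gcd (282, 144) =6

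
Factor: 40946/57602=59/83 = 59^1*83^( - 1 ) 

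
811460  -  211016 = 600444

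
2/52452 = 1/26226 = 0.00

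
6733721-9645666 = -2911945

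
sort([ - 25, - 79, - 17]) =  [ - 79, - 25, - 17] 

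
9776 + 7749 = 17525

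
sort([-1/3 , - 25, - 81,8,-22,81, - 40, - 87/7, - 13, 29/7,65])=[ - 81 , - 40 ,-25, - 22, - 13,-87/7, - 1/3,29/7 , 8,65,81] 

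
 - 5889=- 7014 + 1125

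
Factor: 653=653^1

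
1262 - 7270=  - 6008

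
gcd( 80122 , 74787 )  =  97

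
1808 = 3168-1360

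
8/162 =4/81 = 0.05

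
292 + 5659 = 5951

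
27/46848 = 9/15616 = 0.00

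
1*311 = 311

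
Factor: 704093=13^1 *41^1*1321^1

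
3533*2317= 8185961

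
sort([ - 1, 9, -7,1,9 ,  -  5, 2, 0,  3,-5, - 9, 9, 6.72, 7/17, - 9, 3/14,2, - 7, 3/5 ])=[-9,-9, - 7,- 7, - 5, - 5, -1,0, 3/14, 7/17,  3/5, 1,  2, 2,3, 6.72, 9, 9,9]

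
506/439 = 1 + 67/439 = 1.15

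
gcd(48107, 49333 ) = 1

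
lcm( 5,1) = 5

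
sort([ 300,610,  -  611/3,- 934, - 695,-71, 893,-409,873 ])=[  -  934, - 695, - 409, - 611/3, - 71,300, 610,873,893]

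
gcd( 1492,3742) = 2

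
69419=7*9917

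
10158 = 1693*6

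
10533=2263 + 8270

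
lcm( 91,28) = 364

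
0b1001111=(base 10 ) 79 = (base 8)117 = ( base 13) 61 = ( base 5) 304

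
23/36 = 23/36 = 0.64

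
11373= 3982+7391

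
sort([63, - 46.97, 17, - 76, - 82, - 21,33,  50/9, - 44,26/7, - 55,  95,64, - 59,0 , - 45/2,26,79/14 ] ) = [ -82, - 76, - 59 , - 55, - 46.97, - 44,-45/2 , - 21,  0,26/7,50/9,  79/14,17,26,33, 63,64, 95 ] 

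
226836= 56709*4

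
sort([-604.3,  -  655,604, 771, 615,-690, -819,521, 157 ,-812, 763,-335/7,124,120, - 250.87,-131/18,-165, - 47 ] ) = [ - 819, - 812 ,-690,-655,  -  604.3, - 250.87, - 165,-335/7, - 47,-131/18,120,124,157,521,604,615,763,771] 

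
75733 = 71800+3933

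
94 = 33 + 61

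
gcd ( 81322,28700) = 2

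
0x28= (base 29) 1B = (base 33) 17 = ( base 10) 40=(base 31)19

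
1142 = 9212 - 8070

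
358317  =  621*577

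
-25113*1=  - 25113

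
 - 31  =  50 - 81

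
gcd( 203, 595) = 7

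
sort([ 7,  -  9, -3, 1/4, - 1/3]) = [ - 9, - 3, - 1/3,1/4 , 7 ] 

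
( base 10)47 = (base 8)57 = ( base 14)35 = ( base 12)3B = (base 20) 27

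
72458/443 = 163 + 249/443 = 163.56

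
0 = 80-80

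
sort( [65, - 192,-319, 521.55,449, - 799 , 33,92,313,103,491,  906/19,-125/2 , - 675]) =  [ - 799,-675,  -  319, - 192, - 125/2,33,906/19 , 65,92,103  ,  313,449, 491,  521.55]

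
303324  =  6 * 50554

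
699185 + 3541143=4240328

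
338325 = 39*8675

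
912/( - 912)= - 1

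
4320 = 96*45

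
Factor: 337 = 337^1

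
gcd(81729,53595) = 27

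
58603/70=58603/70 = 837.19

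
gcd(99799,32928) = 7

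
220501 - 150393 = 70108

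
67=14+53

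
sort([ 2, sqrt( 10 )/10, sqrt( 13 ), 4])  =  [ sqrt(10) /10, 2,sqrt( 13 ),4]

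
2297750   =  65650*35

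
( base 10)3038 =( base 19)87h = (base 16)BDE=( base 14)1170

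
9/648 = 1/72=0.01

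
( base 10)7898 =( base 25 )CFN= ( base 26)bhk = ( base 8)17332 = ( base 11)5A30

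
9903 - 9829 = 74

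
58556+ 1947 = 60503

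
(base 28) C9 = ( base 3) 110210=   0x159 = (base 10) 345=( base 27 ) cl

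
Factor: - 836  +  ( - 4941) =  - 5777 =- 53^1*109^1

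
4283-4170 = 113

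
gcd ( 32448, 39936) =2496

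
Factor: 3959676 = 2^2*3^2 * 7^1 * 19^1*827^1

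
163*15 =2445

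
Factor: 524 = 2^2*131^1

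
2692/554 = 4 + 238/277 = 4.86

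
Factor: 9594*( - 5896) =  - 56566224=   - 2^4*3^2*11^1*13^1 *41^1*67^1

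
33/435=11/145 = 0.08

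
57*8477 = 483189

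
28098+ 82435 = 110533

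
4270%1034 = 134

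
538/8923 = 538/8923 = 0.06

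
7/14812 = 1/2116 = 0.00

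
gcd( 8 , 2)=2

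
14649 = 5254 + 9395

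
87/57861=29/19287 = 0.00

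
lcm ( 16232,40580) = 81160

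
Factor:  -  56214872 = - 2^3*7^1*167^1*6011^1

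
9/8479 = 9/8479 = 0.00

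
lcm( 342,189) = 7182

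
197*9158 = 1804126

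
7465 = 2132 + 5333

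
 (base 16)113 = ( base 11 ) 230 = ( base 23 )BM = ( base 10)275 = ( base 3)101012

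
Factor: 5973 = 3^1*11^1*181^1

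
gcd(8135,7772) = 1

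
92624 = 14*6616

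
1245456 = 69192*18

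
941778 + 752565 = 1694343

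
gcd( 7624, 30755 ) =1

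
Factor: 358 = 2^1*179^1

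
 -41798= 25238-67036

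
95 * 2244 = 213180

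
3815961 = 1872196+1943765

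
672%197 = 81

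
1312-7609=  - 6297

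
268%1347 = 268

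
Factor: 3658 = 2^1*31^1 * 59^1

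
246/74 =3  +  12/37 =3.32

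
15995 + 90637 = 106632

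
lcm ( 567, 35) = 2835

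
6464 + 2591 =9055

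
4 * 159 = 636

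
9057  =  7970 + 1087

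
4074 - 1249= 2825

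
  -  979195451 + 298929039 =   -  680266412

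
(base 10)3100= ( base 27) 46m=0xC1C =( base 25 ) 4O0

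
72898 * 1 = 72898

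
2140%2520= 2140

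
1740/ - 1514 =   -  870/757 = -  1.15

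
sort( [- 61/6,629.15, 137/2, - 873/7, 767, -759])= [ - 759, - 873/7, - 61/6 , 137/2 , 629.15, 767 ]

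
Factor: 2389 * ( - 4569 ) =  - 3^1*1523^1*2389^1 = - 10915341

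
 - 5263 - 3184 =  - 8447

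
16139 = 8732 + 7407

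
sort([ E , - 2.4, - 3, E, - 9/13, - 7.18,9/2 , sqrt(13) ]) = [ - 7.18 , - 3, - 2.4, - 9/13, E , E , sqrt ( 13) , 9/2 ] 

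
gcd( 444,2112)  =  12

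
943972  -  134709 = 809263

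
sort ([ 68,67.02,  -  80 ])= [ - 80,  67.02, 68] 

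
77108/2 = 38554 = 38554.00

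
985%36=13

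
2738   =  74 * 37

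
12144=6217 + 5927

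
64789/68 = 952+53/68= 952.78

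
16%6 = 4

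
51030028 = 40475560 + 10554468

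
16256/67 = 242+42/67 = 242.63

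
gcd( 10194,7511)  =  1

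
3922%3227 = 695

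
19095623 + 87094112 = 106189735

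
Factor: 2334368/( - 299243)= - 2^5*7^( - 2)*31^( - 1 ) * 197^( - 1)*72949^1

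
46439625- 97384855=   -  50945230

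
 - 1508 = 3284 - 4792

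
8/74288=1/9286 = 0.00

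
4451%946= 667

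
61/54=61/54 = 1.13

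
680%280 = 120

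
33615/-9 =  - 3735 + 0/1= - 3735.00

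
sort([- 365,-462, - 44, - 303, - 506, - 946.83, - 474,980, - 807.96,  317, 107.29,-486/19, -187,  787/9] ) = [ - 946.83, - 807.96, - 506, - 474,- 462 , - 365, - 303, -187 ,-44,  -  486/19, 787/9, 107.29, 317,980] 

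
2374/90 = 1187/45 = 26.38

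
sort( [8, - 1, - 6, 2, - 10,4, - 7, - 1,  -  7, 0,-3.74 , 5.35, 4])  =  [ - 10  ,-7, - 7,-6, - 3.74 , - 1, - 1 , 0, 2,4, 4, 5.35, 8] 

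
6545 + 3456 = 10001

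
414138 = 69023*6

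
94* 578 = 54332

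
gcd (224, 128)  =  32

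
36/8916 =3/743= 0.00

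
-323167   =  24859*(  -  13) 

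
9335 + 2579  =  11914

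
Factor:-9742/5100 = - 4871/2550 = - 2^(  -  1 ) * 3^( - 1) * 5^( - 2 ) * 17^( - 1 )*4871^1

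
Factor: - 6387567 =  - 3^1 * 1063^1 * 2003^1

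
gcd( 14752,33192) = 3688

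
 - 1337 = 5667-7004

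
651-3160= - 2509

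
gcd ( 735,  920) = 5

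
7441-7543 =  - 102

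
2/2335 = 2/2335 = 0.00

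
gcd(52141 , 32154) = 23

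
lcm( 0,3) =0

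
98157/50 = 98157/50 = 1963.14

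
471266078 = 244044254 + 227221824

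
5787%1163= 1135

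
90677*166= 15052382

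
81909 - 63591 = 18318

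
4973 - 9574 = -4601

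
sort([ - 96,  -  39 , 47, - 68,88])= [ - 96, - 68, - 39,47,88]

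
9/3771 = 1/419 = 0.00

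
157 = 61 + 96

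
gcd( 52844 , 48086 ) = 2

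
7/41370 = 1/5910= 0.00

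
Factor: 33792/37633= 2^10*3^1*11^1 * 37633^( - 1) 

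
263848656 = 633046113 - 369197457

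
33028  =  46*718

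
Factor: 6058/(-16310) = -13/35 = - 5^(-1)*7^( - 1) * 13^1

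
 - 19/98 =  - 1+79/98=- 0.19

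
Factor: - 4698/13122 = - 29/81 = - 3^( - 4 ) *29^1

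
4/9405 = 4/9405 = 0.00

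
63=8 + 55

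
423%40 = 23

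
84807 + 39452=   124259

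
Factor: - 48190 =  - 2^1 * 5^1* 61^1*79^1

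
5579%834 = 575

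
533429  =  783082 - 249653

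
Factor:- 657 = -3^2*73^1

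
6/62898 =1/10483 = 0.00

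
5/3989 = 5/3989= 0.00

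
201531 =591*341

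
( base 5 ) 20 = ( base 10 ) 10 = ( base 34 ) A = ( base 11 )A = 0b1010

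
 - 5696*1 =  - 5696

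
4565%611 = 288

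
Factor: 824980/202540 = 167/41 = 41^ (  -  1) * 167^1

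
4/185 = 4/185= 0.02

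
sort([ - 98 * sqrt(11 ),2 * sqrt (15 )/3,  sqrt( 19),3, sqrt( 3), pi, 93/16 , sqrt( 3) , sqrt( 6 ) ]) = [  -  98*sqrt(11 ),sqrt( 3 ),sqrt( 3 ), sqrt( 6), 2*sqrt( 15 ) /3,3, pi, sqrt( 19 ),93/16]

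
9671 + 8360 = 18031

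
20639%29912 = 20639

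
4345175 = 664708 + 3680467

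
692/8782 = 346/4391 = 0.08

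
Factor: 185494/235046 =7^(-1 )*103^( - 1)*569^1= 569/721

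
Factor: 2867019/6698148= 955673/2232716 = 2^( - 2)*23^1*37^1*1123^1*558179^ ( - 1)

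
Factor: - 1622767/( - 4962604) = 2^( - 2)*31^(- 2)*101^1* 1291^( - 1)*16067^1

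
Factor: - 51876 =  - 2^2*3^2 * 11^1 * 131^1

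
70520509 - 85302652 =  - 14782143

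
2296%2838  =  2296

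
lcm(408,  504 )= 8568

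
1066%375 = 316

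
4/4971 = 4/4971 = 0.00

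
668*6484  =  4331312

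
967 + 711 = 1678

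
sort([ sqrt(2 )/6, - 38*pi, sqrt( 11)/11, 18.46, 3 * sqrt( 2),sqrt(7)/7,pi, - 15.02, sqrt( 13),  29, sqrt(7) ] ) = [  -  38*pi,  -  15.02,  sqrt( 2 )/6, sqrt(11)/11, sqrt( 7 )/7, sqrt( 7 ),pi, sqrt( 13),3  *  sqrt ( 2), 18.46,29]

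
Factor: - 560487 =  - 3^1*23^1 *8123^1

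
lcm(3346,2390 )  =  16730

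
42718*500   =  21359000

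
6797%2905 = 987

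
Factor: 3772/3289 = 164/143= 2^2*11^ (- 1) * 13^( - 1) * 41^1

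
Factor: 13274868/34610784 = 1106239/2884232 = 2^( -3 ) * 13^( - 1) * 47^1*23537^1*27733^( - 1 )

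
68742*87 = 5980554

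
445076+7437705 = 7882781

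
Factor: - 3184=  - 2^4*199^1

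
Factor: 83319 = 3^1*27773^1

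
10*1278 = 12780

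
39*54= 2106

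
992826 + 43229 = 1036055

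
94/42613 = 94/42613 = 0.00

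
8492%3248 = 1996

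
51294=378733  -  327439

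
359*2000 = 718000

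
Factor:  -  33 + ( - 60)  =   - 93 = - 3^1*31^1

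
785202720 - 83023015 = 702179705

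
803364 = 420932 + 382432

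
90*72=6480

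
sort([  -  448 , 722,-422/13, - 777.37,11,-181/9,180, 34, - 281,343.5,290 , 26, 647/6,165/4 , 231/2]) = [ - 777.37, - 448, - 281, - 422/13, - 181/9,  11,26,34,165/4,647/6, 231/2, 180,290, 343.5,722]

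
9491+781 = 10272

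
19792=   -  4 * ( - 4948 )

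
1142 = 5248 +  - 4106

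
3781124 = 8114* 466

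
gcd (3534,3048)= 6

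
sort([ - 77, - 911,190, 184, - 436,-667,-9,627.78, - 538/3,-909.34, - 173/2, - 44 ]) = [-911 , - 909.34, - 667, - 436, - 538/3, - 173/2,-77,-44,-9, 184, 190,627.78]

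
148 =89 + 59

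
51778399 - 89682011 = -37903612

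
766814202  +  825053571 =1591867773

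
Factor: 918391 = 17^1 *89^1*607^1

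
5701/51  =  5701/51  =  111.78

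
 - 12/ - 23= 12/23 = 0.52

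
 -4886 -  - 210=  - 4676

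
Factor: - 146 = -2^1 * 73^1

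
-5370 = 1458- 6828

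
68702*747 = 51320394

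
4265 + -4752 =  - 487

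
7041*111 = 781551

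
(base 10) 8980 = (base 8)21424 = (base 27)c8g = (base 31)9AL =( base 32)8OK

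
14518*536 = 7781648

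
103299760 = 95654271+7645489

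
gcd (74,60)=2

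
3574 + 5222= 8796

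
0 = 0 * 8319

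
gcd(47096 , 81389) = 7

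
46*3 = 138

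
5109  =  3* 1703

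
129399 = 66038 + 63361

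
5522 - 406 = 5116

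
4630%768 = 22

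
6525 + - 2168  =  4357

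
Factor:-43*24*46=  - 47472 = - 2^4*3^1*23^1*43^1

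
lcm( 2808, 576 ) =22464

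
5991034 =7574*791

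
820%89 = 19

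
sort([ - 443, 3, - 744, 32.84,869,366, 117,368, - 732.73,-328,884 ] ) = [  -  744, - 732.73,-443, - 328,  3,  32.84, 117, 366,368,869,884] 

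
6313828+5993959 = 12307787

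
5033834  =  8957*562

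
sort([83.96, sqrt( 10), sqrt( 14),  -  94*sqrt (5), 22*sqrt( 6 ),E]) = [  -  94  *  sqrt(5 ), E, sqrt( 10 ), sqrt( 14), 22 * sqrt(6 ), 83.96]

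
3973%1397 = 1179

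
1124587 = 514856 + 609731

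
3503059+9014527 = 12517586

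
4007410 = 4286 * 935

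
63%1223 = 63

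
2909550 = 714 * 4075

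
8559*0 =0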